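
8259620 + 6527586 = 14787206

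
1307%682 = 625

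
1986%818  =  350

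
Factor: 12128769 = 3^2*17^1*79273^1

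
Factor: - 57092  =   - 2^2*7^1* 2039^1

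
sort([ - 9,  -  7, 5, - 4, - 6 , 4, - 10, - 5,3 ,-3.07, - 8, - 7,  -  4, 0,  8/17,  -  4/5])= [  -  10,-9,  -  8, - 7, - 7,  -  6, - 5,-4 , - 4 , - 3.07,- 4/5,0,8/17,3,4,5]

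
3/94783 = 3/94783  =  0.00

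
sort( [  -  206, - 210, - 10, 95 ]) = [ - 210, - 206, - 10,95]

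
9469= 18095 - 8626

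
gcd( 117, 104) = 13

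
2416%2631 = 2416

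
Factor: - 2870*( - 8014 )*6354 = 2^3*3^2*5^1* 7^1 * 41^1*353^1*4007^1 = 146143143720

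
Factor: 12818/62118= 13/63 = 3^( - 2 )*7^( - 1)*13^1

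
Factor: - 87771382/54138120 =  - 2^( - 2)*3^( - 1)*5^( - 1)*109^( - 1 )*193^1*4139^( - 1)*227387^1 = -43885691/27069060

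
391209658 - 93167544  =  298042114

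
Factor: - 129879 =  - 3^2*14431^1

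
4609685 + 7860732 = 12470417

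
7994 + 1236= 9230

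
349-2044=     -  1695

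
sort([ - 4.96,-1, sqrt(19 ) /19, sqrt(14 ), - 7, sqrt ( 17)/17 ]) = [ - 7,-4.96, - 1,sqrt( 19)/19, sqrt(17 )/17, sqrt( 14) ] 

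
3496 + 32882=36378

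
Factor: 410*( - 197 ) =-2^1 * 5^1*41^1 * 197^1 = - 80770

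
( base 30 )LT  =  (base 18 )20B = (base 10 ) 659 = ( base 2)1010010011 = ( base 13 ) 3B9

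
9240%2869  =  633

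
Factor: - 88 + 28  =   - 2^2*3^1*5^1 = - 60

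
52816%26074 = 668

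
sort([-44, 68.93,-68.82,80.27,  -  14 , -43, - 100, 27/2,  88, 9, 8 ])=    [-100,-68.82,-44 ,-43, - 14,8, 9, 27/2,68.93, 80.27,88]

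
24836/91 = 3548/13 =272.92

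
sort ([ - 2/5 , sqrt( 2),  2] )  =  [-2/5,sqrt( 2), 2 ]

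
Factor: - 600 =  - 2^3*3^1*5^2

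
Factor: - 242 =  - 2^1*11^2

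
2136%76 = 8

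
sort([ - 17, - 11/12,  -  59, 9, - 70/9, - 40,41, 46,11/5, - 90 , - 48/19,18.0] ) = [ - 90, - 59,  -  40, - 17, - 70/9, - 48/19,-11/12, 11/5,9, 18.0, 41,46] 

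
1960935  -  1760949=199986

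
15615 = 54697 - 39082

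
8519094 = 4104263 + 4414831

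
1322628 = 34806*38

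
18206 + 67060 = 85266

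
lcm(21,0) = 0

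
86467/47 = 86467/47 = 1839.72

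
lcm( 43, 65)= 2795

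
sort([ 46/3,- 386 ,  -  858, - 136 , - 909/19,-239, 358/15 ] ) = [- 858, - 386, - 239, - 136,  -  909/19,46/3, 358/15]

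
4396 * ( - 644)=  - 2831024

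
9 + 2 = 11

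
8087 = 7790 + 297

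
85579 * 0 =0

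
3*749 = 2247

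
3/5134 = 3/5134 = 0.00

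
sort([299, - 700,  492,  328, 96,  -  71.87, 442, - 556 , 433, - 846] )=[  -  846,  -  700,-556, - 71.87,96,299,328, 433, 442 , 492 ] 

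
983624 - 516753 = 466871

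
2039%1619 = 420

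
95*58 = 5510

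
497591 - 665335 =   -  167744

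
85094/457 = 85094/457 = 186.20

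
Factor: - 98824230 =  -2^1*3^2* 5^1*17^1 *64591^1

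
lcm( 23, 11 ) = 253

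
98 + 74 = 172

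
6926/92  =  3463/46 = 75.28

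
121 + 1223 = 1344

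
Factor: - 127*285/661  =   - 3^1 * 5^1 * 19^1*127^1 *661^(-1 )=- 36195/661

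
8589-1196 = 7393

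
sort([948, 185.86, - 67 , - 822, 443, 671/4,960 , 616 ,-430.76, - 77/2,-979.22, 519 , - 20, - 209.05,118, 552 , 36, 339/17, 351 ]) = [ - 979.22,-822, - 430.76,-209.05 ,-67,- 77/2, - 20 , 339/17,36, 118, 671/4, 185.86,351, 443, 519, 552,616, 948,960 ]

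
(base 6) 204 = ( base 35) 26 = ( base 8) 114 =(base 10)76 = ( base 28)2k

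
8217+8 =8225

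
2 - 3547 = - 3545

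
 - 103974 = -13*7998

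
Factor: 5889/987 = 1963/329 = 7^(  -  1)*13^1*47^( - 1 )*151^1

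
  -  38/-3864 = 19/1932 = 0.01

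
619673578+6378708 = 626052286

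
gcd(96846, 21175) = 1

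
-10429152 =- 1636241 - 8792911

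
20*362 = 7240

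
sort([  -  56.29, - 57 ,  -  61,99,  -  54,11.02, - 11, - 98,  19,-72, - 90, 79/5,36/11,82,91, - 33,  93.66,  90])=[ - 98,-90, - 72, - 61 ,-57,-56.29, -54,-33, - 11,36/11, 11.02,79/5,19,82,  90, 91,  93.66,99] 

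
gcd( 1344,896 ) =448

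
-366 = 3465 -3831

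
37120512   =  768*48334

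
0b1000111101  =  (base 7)1446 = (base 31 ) IF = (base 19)1B3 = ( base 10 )573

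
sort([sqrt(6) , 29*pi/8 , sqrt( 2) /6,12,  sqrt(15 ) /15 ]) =[sqrt( 2) /6, sqrt(15 ) /15,sqrt( 6 ), 29*pi/8,12] 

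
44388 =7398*6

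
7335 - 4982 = 2353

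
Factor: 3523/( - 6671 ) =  - 7^( - 1 ) * 13^1*271^1*953^(-1)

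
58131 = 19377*3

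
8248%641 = 556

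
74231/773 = 96+ 23/773   =  96.03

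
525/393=175/131 = 1.34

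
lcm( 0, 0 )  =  0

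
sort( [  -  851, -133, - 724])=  [-851, - 724, - 133 ] 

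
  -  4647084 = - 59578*78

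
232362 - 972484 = -740122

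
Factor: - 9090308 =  - 2^2*17^1*37^1 * 3613^1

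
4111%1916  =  279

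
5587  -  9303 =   -  3716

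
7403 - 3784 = 3619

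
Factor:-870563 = -379^1*2297^1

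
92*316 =29072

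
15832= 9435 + 6397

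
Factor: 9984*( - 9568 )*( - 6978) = 2^14*3^2*13^2*23^1*1163^1 = 666586791936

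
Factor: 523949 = 523949^1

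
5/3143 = 5/3143 = 0.00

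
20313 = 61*333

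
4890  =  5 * 978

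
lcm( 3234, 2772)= 19404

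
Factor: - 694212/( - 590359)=996/847 = 2^2*3^1*7^( - 1)*11^ ( - 2)*83^1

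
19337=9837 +9500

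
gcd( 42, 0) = 42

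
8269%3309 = 1651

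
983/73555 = 983/73555 = 0.01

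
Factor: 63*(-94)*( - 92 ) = 2^3*3^2*7^1*23^1*47^1 = 544824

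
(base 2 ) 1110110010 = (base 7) 2521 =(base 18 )2ga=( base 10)946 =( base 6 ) 4214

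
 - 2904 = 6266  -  9170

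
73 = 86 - 13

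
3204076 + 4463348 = 7667424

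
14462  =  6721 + 7741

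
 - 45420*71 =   -  3224820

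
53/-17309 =-1 +17256/17309 =- 0.00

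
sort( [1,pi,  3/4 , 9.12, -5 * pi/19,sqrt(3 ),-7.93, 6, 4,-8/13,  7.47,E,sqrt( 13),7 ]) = [ - 7.93, - 5 * pi/19,-8/13,3/4,1, sqrt( 3 ),E,pi,sqrt ( 13 ),4, 6,7,7.47,9.12] 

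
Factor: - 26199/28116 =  -41/44 = - 2^( - 2 )*11^( - 1) *41^1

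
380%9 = 2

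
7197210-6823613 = 373597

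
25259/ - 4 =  - 6315 +1/4 =- 6314.75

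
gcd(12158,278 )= 2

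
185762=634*293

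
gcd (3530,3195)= 5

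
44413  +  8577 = 52990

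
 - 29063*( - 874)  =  25401062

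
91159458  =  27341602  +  63817856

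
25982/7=3711 + 5/7 = 3711.71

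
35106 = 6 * 5851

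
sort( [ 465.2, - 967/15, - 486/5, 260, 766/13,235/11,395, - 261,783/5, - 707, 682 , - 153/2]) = [ - 707, - 261, - 486/5, - 153/2, - 967/15,235/11,766/13, 783/5,260, 395, 465.2, 682 ] 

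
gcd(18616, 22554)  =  358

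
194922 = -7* ( - 27846)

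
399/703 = 21/37 = 0.57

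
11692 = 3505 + 8187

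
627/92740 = 627/92740=0.01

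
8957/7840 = 1  +  1117/7840 = 1.14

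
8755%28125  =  8755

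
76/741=4/39 = 0.10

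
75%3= 0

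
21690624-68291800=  - 46601176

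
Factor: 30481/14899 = 11^1* 17^1*47^( - 1)*163^1*317^( - 1 ) 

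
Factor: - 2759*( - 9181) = 25330379 =31^1*89^1*9181^1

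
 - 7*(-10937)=76559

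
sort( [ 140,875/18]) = [ 875/18,140]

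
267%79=30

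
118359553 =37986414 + 80373139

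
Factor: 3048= 2^3*3^1 * 127^1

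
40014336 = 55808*717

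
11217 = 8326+2891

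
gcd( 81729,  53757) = 27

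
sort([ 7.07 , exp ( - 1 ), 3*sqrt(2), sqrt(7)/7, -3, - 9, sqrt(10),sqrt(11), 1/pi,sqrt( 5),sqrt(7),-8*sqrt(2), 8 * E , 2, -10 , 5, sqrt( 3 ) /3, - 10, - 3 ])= [ - 8*sqrt (2 ), - 10, - 10, - 9, -3, - 3,  1/pi, exp(-1), sqrt(7)/7,sqrt(3 ) /3,2,  sqrt( 5 ), sqrt (7 ),  sqrt(10 ),sqrt(11 ), 3*sqrt( 2), 5, 7.07,8*E] 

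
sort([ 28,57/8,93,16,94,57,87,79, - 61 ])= [ - 61 , 57/8, 16,  28,57,79,87,93,94]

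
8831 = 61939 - 53108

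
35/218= 35/218 =0.16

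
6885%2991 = 903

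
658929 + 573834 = 1232763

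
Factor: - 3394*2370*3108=-2^4*3^2*5^1 * 7^1*37^1 * 79^1*1697^1 =- 25000068240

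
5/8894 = 5/8894 = 0.00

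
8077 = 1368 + 6709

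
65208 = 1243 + 63965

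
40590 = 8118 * 5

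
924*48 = 44352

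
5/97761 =5/97761 = 0.00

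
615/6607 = 615/6607 = 0.09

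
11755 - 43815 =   -  32060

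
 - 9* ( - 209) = 1881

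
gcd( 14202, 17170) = 2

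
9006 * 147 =1323882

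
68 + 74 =142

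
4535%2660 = 1875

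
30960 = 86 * 360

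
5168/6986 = 2584/3493 = 0.74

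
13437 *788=10588356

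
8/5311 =8/5311 = 0.00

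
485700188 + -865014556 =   -  379314368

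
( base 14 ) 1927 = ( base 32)4dv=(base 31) 4mh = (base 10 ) 4543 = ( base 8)10677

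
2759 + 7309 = 10068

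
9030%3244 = 2542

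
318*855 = 271890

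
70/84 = 5/6 = 0.83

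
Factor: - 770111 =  -770111^1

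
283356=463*612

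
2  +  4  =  6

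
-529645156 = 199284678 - 728929834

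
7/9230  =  7/9230 = 0.00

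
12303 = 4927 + 7376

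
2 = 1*2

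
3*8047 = 24141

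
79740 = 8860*9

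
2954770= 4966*595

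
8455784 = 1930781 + 6525003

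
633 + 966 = 1599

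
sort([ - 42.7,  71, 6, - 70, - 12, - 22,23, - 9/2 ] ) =[ - 70 ,- 42.7, -22 ,-12,  -  9/2, 6, 23, 71 ] 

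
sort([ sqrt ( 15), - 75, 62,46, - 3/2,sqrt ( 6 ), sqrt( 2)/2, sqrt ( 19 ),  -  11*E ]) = [ - 75, -11*E, - 3/2, sqrt( 2 )/2, sqrt( 6 ),sqrt( 15 ), sqrt(19),  46, 62]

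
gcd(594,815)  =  1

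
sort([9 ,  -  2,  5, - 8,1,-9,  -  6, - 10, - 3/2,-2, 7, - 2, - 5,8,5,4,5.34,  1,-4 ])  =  [ - 10, - 9,-8,-6, - 5, - 4, - 2,- 2, - 2, - 3/2,1,1,4,5,5, 5.34, 7,8,  9]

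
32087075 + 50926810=83013885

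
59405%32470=26935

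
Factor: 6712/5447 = 2^3*13^( - 1 )*419^( - 1)*839^1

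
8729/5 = 1745 + 4/5 = 1745.80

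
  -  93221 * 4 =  - 372884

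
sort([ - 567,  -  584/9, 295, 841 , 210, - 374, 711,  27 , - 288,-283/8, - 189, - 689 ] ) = [ - 689,-567, - 374, - 288,  -  189,  -  584/9,- 283/8,27,210, 295,  711, 841]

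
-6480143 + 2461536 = -4018607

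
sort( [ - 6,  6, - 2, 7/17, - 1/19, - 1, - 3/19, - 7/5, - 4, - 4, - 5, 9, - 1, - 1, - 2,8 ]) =[ - 6, - 5,- 4,-4, - 2, - 2, - 7/5,-1, - 1, - 1 ,-3/19, - 1/19,7/17,6,8, 9 ]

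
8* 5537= 44296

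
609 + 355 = 964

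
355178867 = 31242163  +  323936704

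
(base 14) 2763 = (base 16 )1b23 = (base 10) 6947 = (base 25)b2m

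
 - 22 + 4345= 4323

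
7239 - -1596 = 8835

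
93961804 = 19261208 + 74700596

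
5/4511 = 5/4511 = 0.00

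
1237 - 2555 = - 1318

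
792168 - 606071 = 186097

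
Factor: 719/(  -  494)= -2^( - 1)* 13^ ( - 1)*19^ (  -  1 )*719^1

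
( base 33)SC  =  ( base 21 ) 22c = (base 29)138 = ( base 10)936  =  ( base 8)1650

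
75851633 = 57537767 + 18313866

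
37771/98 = 385+41/98 = 385.42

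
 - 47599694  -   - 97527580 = 49927886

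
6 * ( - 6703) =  - 40218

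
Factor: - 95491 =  - 11^1*8681^1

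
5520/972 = 5 + 55/81=5.68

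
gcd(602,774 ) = 86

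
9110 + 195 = 9305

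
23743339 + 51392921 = 75136260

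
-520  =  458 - 978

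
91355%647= 128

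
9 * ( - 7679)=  - 69111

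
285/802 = 285/802=0.36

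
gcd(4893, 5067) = 3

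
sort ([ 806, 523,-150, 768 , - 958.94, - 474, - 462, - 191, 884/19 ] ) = [ - 958.94, - 474, - 462, - 191, - 150,884/19, 523, 768, 806]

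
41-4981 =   -  4940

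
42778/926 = 46 + 91/463  =  46.20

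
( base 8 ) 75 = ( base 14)45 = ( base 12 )51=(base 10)61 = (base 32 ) 1t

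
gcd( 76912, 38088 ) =184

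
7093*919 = 6518467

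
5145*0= 0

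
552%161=69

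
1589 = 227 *7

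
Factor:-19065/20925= - 3^( - 2)*5^ (- 1)*41^1 = - 41/45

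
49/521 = 49/521 = 0.09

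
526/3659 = 526/3659 =0.14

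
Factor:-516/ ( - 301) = 12/7=   2^2* 3^1*7^( - 1) 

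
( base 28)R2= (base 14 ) 3c2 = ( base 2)1011110110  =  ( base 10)758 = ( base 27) 112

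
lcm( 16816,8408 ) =16816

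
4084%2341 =1743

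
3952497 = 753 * 5249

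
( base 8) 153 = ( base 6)255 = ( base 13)83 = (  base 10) 107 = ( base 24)4B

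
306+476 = 782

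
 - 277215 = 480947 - 758162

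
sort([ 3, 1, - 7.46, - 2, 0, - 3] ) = [ - 7.46, - 3, - 2,0,1,  3 ] 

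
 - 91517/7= - 91517/7 = - 13073.86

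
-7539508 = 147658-7687166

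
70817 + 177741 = 248558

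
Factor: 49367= 49367^1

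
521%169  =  14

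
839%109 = 76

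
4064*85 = 345440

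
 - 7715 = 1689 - 9404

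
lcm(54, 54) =54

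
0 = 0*65113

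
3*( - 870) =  - 2610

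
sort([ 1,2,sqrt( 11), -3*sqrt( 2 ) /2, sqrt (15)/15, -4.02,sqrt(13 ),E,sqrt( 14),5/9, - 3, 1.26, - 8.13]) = [-8.13, - 4.02,-3, - 3*sqrt( 2 )/2, sqrt( 15) /15,  5/9 , 1, 1.26, 2, E, sqrt ( 11), sqrt( 13 ),sqrt( 14)]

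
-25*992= - 24800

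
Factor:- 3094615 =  - 5^1*397^1*1559^1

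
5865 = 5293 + 572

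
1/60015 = 1/60015 =0.00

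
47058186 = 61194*769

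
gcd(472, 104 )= 8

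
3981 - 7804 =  - 3823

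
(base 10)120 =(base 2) 1111000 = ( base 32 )3O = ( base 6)320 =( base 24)50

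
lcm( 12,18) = 36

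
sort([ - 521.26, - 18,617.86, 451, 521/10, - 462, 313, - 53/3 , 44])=[ - 521.26, - 462, - 18, - 53/3, 44,521/10, 313, 451, 617.86 ]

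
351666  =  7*50238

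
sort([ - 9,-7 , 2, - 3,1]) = [ - 9, - 7, - 3,1, 2]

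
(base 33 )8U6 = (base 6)112540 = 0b10010111101100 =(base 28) cak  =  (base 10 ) 9708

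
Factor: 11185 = 5^1 * 2237^1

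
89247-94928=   -  5681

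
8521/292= 8521/292 = 29.18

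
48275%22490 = 3295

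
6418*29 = 186122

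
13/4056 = 1/312= 0.00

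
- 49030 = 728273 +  - 777303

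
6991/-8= - 6991/8 = - 873.88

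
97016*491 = 47634856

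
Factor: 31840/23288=3980/2911 = 2^2*5^1*41^( - 1)*71^( -1)*199^1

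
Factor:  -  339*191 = -64749 = -3^1*113^1*191^1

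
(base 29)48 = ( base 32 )3S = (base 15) 84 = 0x7c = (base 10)124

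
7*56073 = 392511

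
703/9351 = 703/9351= 0.08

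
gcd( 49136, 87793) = 1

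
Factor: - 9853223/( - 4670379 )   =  3^ (-4 )*7^ ( - 1)*23^1*8237^ ( - 1)*428401^1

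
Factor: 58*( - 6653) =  - 385874 = - 2^1 * 29^1*6653^1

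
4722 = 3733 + 989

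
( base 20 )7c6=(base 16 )be6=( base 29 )3i1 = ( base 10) 3046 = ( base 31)358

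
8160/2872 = 1020/359 = 2.84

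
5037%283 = 226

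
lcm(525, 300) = 2100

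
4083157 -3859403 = 223754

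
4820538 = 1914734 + 2905804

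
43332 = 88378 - 45046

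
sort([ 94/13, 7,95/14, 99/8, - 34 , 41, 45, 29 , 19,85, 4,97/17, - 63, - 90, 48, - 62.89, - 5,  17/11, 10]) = [ - 90, - 63, - 62.89,- 34, - 5, 17/11,4, 97/17, 95/14, 7,94/13,10, 99/8,19, 29, 41, 45, 48, 85 ]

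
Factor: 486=2^1* 3^5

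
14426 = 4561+9865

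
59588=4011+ 55577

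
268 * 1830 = 490440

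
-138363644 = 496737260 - 635100904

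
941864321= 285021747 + 656842574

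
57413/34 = 1688 + 21/34 = 1688.62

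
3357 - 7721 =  - 4364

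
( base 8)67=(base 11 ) 50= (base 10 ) 55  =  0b110111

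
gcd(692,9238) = 2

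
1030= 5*206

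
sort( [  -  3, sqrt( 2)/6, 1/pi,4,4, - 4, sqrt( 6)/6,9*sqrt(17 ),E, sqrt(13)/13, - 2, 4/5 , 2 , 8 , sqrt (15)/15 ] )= [ - 4, - 3, - 2,  sqrt( 2)/6,sqrt( 15 ) /15,  sqrt( 13)/13,  1/pi,sqrt( 6 )/6, 4/5,2,E, 4,4, 8, 9*sqrt( 17) ]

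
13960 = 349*40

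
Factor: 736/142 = 368/71 = 2^4*23^1*71^(-1)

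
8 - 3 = 5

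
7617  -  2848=4769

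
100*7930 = 793000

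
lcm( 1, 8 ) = 8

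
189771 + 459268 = 649039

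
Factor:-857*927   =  -3^2*103^1*857^1 = - 794439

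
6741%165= 141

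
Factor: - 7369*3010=-22180690=- 2^1*5^1*7^1*43^1*7369^1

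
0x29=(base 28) 1D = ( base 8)51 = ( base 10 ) 41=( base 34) 17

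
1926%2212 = 1926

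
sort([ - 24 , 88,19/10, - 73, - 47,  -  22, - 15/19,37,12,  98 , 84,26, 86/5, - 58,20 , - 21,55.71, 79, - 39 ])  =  [ - 73 , - 58, - 47, - 39, - 24,-22, -21, - 15/19, 19/10, 12, 86/5,20,26, 37,55.71,79,84,  88 , 98]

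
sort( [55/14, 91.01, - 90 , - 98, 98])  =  [ - 98,-90, 55/14, 91.01, 98 ] 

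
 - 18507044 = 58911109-77418153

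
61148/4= 15287  =  15287.00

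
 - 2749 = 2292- 5041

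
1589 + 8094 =9683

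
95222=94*1013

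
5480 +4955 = 10435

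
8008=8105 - 97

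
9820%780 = 460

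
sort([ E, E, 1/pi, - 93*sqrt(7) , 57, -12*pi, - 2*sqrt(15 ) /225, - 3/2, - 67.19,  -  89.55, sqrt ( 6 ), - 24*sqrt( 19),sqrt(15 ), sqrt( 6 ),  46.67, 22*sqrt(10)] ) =[ - 93*sqrt ( 7), - 24*sqrt(19), - 89.55,-67.19, - 12*pi, - 3/2, - 2*sqrt(15)/225,1/pi, sqrt(6),sqrt(6), E, E, sqrt(15 ), 46.67, 57, 22 *sqrt(10) ] 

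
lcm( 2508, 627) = 2508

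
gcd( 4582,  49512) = 2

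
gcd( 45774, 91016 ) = 2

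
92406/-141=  - 656+30/47 = - 655.36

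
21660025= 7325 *2957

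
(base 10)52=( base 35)1h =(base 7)103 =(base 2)110100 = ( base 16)34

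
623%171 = 110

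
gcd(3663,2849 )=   407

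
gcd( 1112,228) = 4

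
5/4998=5/4998 = 0.00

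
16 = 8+8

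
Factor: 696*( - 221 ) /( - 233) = 153816/233 = 2^3*3^1 *13^1*17^1*29^1*233^(-1 )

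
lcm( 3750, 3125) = 18750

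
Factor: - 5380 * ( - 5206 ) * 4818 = 134943893040 = 2^4*3^1* 5^1  *  11^1*19^1*73^1*137^1*269^1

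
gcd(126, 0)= 126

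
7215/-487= - 15 + 90/487 = - 14.82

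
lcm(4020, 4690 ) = 28140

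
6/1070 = 3/535  =  0.01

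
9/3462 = 3/1154 = 0.00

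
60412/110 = 549+ 1/5 = 549.20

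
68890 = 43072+25818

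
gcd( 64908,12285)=27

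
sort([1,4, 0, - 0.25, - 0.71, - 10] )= [ - 10, - 0.71, - 0.25,0,1,4] 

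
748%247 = 7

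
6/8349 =2/2783 = 0.00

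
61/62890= 61/62890 = 0.00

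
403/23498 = 13/758 =0.02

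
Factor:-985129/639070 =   -  2^ (-1 )* 5^(-1 ) * 63907^( - 1 )*985129^1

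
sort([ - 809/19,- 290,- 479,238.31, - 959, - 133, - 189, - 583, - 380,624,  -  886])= [ - 959, - 886, - 583, - 479, - 380,  -  290, - 189, - 133, - 809/19,238.31,  624] 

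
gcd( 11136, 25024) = 64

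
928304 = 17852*52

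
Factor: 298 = 2^1 * 149^1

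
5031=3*1677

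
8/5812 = 2/1453 = 0.00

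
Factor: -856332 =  - 2^2*3^5 * 881^1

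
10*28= 280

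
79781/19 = 4199 = 4199.00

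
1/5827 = 1/5827  =  0.00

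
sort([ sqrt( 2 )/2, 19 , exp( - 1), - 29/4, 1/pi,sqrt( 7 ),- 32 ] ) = [ - 32, - 29/4, 1/pi, exp( - 1 ), sqrt(2) /2 , sqrt(7 )  ,  19]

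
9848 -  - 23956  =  33804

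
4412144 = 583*7568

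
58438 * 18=1051884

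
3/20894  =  3/20894= 0.00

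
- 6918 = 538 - 7456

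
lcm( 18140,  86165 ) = 344660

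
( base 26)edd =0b10011001010111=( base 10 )9815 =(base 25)FHF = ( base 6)113235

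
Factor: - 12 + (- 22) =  - 2^1 * 17^1 = - 34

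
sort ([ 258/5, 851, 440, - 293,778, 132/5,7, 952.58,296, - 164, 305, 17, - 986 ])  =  [ - 986, - 293, - 164, 7, 17, 132/5, 258/5, 296,305, 440, 778, 851, 952.58 ] 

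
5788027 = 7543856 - 1755829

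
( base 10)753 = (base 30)P3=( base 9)1026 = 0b1011110001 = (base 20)1HD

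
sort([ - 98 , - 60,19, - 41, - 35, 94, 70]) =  [ - 98, - 60, - 41, - 35,19, 70, 94 ] 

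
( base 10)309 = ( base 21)ef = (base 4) 10311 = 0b100110101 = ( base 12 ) 219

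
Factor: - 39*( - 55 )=3^1 * 5^1*11^1*13^1=2145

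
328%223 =105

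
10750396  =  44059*244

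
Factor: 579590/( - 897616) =-2^( - 3 ) * 5^1*11^2*479^1*56101^( - 1) = - 289795/448808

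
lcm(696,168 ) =4872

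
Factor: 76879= 11^1*29^1*241^1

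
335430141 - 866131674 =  - 530701533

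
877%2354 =877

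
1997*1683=3360951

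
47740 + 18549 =66289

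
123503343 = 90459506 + 33043837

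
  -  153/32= - 153/32 = - 4.78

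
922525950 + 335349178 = 1257875128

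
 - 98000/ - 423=98000/423 = 231.68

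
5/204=5/204 = 0.02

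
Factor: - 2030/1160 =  - 7/4 =-2^(- 2) *7^1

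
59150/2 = 29575 = 29575.00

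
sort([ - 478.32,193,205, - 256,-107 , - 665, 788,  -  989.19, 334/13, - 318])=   [ - 989.19,-665, -478.32, - 318, - 256, - 107,334/13,193, 205, 788]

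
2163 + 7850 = 10013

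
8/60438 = 4/30219 =0.00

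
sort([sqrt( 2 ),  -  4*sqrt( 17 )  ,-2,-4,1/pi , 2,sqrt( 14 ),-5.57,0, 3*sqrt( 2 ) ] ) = [-4*sqrt(17),-5.57, - 4,  -  2,  0, 1/pi, sqrt( 2), 2, sqrt (14 ), 3*sqrt( 2) ]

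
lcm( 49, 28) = 196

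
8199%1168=23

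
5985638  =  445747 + 5539891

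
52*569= 29588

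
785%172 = 97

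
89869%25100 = 14569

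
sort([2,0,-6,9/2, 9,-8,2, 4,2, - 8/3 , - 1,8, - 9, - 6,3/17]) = [ - 9, - 8, - 6, - 6, - 8/3, - 1, 0,3/17, 2,2,2,4, 9/2,8,9 ]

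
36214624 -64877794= - 28663170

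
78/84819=26/28273= 0.00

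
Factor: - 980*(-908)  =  889840 = 2^4*5^1*7^2*227^1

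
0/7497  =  0 = 0.00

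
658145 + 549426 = 1207571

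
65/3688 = 65/3688 = 0.02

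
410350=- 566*( -725)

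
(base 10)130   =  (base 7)244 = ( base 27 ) 4m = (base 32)42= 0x82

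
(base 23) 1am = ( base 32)od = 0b1100001101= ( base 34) MX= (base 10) 781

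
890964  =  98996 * 9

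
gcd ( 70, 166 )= 2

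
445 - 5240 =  -4795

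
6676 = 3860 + 2816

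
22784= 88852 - 66068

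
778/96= 8 + 5/48 = 8.10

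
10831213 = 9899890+931323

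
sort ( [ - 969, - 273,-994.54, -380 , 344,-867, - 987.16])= [ - 994.54, - 987.16,-969,  -  867, - 380,  -  273,344]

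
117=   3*39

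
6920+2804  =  9724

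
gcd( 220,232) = 4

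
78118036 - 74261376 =3856660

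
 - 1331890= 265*( - 5026 ) 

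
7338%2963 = 1412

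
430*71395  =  30699850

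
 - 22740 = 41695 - 64435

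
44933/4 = 44933/4 = 11233.25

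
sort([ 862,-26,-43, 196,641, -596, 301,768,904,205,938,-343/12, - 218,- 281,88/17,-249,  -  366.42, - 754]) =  [-754, - 596, - 366.42,-281, - 249,-218,-43, - 343/12,- 26,88/17,196,205,301,641,768,862,904,938]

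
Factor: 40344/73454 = 2^2 * 3^1 * 19^ ( - 1) * 41^2*1933^( - 1 ) = 20172/36727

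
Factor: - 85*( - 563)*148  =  7082540 = 2^2*5^1*17^1*37^1*563^1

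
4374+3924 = 8298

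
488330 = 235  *2078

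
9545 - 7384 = 2161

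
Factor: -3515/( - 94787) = 5^1*7^ ( - 1 )*11^( - 1 )*19^1*37^1*1231^( - 1 )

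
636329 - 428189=208140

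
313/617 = 313/617 = 0.51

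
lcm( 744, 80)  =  7440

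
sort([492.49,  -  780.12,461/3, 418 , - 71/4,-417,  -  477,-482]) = [ - 780.12, - 482, - 477, - 417,  -  71/4 , 461/3, 418,492.49 ]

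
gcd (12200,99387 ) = 1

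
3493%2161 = 1332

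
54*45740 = 2469960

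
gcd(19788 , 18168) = 12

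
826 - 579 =247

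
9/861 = 3/287 = 0.01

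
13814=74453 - 60639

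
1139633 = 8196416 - 7056783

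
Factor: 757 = 757^1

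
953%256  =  185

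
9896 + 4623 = 14519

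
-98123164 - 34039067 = -132162231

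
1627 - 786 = 841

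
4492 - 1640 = 2852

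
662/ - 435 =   -  2 + 208/435 = - 1.52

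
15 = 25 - 10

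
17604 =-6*( - 2934)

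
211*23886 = 5039946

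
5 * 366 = 1830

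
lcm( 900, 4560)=68400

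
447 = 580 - 133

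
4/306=2/153  =  0.01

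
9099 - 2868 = 6231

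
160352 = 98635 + 61717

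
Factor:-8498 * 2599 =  - 2^1*7^1 * 23^1*113^1* 607^1 =- 22086302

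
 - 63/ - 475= 63/475=0.13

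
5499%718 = 473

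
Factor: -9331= - 7^1 * 31^1*43^1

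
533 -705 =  - 172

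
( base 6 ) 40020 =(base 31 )5cj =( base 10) 5196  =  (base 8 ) 12114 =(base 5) 131241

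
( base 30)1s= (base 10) 58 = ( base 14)42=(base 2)111010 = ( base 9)64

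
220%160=60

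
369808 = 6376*58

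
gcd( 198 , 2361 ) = 3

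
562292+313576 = 875868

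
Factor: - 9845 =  - 5^1*11^1*179^1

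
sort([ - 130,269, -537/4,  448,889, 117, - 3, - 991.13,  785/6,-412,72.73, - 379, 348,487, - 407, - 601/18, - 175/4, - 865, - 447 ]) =[ - 991.13, - 865, - 447, - 412, - 407, - 379,- 537/4 , - 130, - 175/4, - 601/18, - 3 , 72.73  ,  117,785/6,269, 348, 448,  487,889 ] 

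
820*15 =12300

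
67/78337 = 67/78337 = 0.00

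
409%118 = 55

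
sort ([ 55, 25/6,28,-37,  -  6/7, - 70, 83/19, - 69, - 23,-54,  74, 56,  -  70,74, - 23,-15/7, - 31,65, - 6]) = [ - 70 ,  -  70 , - 69,-54  , - 37, - 31, - 23,-23 , - 6, - 15/7, - 6/7, 25/6,83/19,28 , 55,56,65, 74,74 ] 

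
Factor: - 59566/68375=  -  2^1 * 5^(-3 )*13^1 * 29^1*79^1 * 547^(- 1) 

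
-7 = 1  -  8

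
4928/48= 102 + 2/3= 102.67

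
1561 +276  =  1837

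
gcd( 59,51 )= 1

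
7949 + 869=8818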